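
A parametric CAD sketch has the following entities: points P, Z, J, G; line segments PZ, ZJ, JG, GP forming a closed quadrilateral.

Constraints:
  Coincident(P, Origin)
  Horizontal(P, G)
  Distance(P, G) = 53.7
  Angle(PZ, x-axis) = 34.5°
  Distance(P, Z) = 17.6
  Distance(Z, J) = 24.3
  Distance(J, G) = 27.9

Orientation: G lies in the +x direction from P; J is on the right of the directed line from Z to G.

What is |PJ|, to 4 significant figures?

29.67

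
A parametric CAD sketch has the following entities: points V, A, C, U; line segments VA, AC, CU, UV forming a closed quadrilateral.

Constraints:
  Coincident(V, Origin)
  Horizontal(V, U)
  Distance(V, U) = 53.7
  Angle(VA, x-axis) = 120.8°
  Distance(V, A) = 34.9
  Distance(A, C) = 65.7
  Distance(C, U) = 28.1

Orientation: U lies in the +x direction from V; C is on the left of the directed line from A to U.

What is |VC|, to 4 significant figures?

55.12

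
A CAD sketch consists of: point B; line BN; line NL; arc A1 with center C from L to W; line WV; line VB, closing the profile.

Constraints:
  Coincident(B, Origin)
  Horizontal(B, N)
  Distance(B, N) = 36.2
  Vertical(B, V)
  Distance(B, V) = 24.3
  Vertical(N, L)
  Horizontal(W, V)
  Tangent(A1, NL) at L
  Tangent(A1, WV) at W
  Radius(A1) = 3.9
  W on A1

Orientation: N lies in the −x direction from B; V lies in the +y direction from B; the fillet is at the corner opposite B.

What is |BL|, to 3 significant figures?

41.6

B is at the origin; B and N share the same y with |BN| = 36.2 and N on the −x side, so N = (-36.2, 0.00). BV is vertical with |BV| = 24.3 and V on the +y side, so V = (0.00, 24.3). The virtual corner opposite B is at (-36.2, 24.3). The tangent condition forces CL to be normal to NL and A1 meets WV tangentially, so CW is at right angles to WV, with radius 3.9, so the center C sits 3.9 in from both sides at C = (-32.3, 20.4). That places the tangent points at L = (-36.2, 20.4) on NL and W = (-32.3, 24.3) on WV. Then |BL| = |L − B| = 41.6.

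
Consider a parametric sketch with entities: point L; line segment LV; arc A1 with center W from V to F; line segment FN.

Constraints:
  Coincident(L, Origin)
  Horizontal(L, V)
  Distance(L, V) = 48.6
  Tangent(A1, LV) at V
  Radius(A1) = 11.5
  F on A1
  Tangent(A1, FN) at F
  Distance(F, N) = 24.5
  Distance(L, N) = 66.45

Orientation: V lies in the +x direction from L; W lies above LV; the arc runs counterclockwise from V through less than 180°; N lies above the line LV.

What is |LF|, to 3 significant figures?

61.4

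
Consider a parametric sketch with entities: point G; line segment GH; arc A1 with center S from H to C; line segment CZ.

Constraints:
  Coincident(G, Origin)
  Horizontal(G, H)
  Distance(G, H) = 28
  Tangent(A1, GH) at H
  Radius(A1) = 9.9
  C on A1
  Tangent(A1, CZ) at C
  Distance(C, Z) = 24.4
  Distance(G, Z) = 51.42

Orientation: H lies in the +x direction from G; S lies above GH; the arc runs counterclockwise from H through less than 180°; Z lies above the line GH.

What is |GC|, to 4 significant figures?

39.10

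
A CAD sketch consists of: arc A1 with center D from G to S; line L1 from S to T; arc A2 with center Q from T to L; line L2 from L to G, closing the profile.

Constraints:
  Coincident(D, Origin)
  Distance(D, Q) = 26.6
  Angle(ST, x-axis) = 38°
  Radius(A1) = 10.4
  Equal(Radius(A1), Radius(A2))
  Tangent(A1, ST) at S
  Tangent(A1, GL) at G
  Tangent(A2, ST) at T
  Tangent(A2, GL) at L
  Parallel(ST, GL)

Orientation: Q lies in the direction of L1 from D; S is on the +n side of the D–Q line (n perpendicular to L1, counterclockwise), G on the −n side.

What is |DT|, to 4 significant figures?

28.56

The slot axis is L1's direction at 38.0°, so u = (cos 38.0°, sin 38.0°) = (0.7880, 0.6157) and n = (−sin 38.0°, cos 38.0°) = (-0.6157, 0.7880). D is at the origin and Q lies 26.6 along u from D, so Q = 26.6·u = (20.96, 16.38). Tangency of A1 to both parallel lines with radius 10.4 puts S and G at D ± 10.4·n: S = (-6.403, 8.195), G = (6.403, -8.195). Equal radii place T and L the same way about Q: T = Q + 10.4·n = (14.56, 24.57), L = Q − 10.4·n = (27.36, 8.181). Then |DT| = |T − D| = 28.56.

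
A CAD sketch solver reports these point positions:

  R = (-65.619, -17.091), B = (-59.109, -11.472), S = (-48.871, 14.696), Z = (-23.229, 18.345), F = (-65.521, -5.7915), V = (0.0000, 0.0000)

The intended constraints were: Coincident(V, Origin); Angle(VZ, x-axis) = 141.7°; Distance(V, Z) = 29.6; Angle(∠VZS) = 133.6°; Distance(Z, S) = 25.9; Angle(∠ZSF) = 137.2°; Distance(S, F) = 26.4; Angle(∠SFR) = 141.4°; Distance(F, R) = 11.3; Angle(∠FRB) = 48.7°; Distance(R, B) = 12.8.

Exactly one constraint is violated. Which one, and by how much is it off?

Distance(R, B) = 12.8 — off by 4.20.

V = (0.00, 0.00) ✓; VZ at 141.7° ✓; |VZ| = 29.60 ✓; ∠VZS = 133.6° ✓; |ZS| = 25.90 ✓; ∠ZSF = 137.2° ✓; |SF| = 26.40 ✓; ∠SFR = 141.4° ✓; |FR| = 11.30 ✓; ∠FRB = 48.70° ✓; |RB| = 8.600 ✗.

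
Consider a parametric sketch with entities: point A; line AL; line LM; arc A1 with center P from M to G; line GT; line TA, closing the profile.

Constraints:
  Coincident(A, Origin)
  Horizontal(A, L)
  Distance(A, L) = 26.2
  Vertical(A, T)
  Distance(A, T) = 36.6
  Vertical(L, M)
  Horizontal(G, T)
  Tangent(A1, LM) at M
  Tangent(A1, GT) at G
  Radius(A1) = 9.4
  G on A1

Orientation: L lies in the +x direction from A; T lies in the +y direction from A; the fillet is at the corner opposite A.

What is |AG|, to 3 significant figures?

40.3

A is at the origin; A and L share the same y with |AL| = 26.2 and L on the +x side, so L = (26.2, 0.00). AT is vertical with |AT| = 36.6 and T on the +y side, so T = (0.00, 36.6). The virtual corner opposite A is at (26.2, 36.6). A1 meets LM tangentially, so PM is at right angles to LM and the tangent condition forces PG to be normal to GT, with radius 9.4, so the center P sits 9.4 in from both sides at P = (16.8, 27.2). That places the tangent points at M = (26.2, 27.2) on LM and G = (16.8, 36.6) on GT. Then |AG| = |G − A| = 40.3.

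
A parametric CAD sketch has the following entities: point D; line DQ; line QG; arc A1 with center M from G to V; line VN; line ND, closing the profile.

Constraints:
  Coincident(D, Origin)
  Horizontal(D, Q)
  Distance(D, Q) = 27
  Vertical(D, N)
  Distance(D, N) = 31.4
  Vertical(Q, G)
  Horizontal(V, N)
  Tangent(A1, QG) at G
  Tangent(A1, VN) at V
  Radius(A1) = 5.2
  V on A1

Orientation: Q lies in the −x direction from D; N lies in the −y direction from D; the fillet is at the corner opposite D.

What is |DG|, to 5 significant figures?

37.622

The virtual corner opposite D is at (-27.000, -31.400). Since A1 is tangent to QG there, MG ⟂ QG and the tangent condition forces MV to be normal to VN, with radius 5.2, so the center M sits 5.2 in from both sides at M = (-21.800, -26.200). That places the tangent points at G = (-27.000, -26.200) on QG and V = (-21.800, -31.400) on VN. Then |DG| = |G − D| = 37.622.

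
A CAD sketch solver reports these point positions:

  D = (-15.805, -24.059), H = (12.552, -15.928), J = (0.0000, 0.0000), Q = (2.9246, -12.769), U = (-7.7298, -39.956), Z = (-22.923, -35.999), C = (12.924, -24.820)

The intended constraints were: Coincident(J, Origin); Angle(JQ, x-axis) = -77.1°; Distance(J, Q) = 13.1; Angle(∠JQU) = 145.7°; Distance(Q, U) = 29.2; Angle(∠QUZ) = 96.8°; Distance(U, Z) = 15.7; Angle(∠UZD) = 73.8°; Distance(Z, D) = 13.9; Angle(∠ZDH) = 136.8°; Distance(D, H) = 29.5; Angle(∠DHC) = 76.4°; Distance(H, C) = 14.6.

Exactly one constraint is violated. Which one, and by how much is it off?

Distance(H, C) = 14.6 — off by 5.70.

J = (0.00, 0.00) ✓; JQ at -77.10° ✓; |JQ| = 13.10 ✓; ∠JQU = 145.7° ✓; |QU| = 29.20 ✓; ∠QUZ = 96.80° ✓; |UZ| = 15.70 ✓; ∠UZD = 73.80° ✓; |ZD| = 13.90 ✓; ∠ZDH = 136.8° ✓; |DH| = 29.50 ✓; ∠DHC = 76.40° ✓; |HC| = 8.900 ✗.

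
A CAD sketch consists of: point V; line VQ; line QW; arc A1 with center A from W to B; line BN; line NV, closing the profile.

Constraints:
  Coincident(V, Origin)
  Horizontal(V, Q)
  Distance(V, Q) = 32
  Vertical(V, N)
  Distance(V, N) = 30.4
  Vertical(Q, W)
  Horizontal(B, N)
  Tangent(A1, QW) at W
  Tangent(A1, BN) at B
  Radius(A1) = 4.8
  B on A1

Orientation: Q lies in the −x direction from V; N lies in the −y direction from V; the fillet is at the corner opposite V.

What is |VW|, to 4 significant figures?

40.98

The virtual corner opposite V is at (-32.00, -30.40). Since A1 is tangent to QW there, AW ⟂ QW and since A1 is tangent to BN there, AB ⟂ BN, with radius 4.8, so the center A sits 4.8 in from both sides at A = (-27.20, -25.60). That places the tangent points at W = (-32.00, -25.60) on QW and B = (-27.20, -30.40) on BN. Then |VW| = |W − V| = 40.98.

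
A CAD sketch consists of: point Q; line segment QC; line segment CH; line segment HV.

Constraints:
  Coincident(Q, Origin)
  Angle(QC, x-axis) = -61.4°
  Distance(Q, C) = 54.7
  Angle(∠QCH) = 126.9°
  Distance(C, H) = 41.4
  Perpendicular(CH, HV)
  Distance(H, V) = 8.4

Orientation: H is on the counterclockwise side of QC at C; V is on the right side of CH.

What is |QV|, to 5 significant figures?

90.724

Q is at the origin; QC runs at -61.4° with length 54.7, so C = 54.7·(cos -61.4°, sin -61.4°) = (26.184, -48.026). ∠QCH = 126.9°, so CH runs at -61.4° + (180° − 126.9°) = -8.3000° from the x-axis; with |CH| = 41.4, H = C + 41.4·(cos -8.3000°, sin -8.3000°) = (67.151, -54.002). CH is perpendicular to HV; with |HV| = 8.4 on the right of CH, V = H + 8.4·(-0.14436, -0.98953) = (65.938, -62.314). Then |QV| = |V − Q| = 90.724.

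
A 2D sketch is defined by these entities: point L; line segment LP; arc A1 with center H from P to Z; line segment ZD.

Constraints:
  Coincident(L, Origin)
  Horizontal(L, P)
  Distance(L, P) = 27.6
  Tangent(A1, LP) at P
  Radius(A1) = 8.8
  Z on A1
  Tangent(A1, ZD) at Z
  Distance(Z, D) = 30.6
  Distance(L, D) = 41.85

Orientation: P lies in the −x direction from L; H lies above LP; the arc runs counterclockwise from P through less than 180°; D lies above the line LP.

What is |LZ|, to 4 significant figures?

20.48

L is at the origin; LP is horizontal with |LP| = 27.6 and P on the −x side, so P = (-27.60, 0.000). Since A1 is tangent to LP there, HP ⟂ LP, so H = P + (0, 8.8) = (-27.60, 8.800). Since HZ ⟂ ZD (tangency), |HD| = √(8.8² + 30.6²) = 31.84 regardless of where Z sits on A1. So D lies on both circle(L, 41.85) and circle(H, 31.84); the above-LP intersection is D = (-16.27, 38.56). Z is the foot of the tangent from D: Z = (-18.83, 8.064).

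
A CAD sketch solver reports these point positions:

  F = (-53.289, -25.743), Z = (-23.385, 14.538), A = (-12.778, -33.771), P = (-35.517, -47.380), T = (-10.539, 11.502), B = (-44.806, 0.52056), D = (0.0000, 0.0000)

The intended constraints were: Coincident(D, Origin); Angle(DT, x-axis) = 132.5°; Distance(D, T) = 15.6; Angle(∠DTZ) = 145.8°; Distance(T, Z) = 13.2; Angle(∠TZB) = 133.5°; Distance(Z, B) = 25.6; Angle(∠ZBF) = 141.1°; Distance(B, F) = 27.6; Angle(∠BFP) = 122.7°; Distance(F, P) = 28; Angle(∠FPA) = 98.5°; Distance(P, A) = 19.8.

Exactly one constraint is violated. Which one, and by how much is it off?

Distance(P, A) = 19.8 — off by 6.70.

D = (0.00, 0.00) ✓; DT at 132.5° ✓; |DT| = 15.60 ✓; ∠DTZ = 145.8° ✓; |TZ| = 13.20 ✓; ∠TZB = 133.5° ✓; |ZB| = 25.60 ✓; ∠ZBF = 141.1° ✓; |BF| = 27.60 ✓; ∠BFP = 122.7° ✓; |FP| = 28.00 ✓; ∠FPA = 98.50° ✓; |PA| = 26.50 ✗.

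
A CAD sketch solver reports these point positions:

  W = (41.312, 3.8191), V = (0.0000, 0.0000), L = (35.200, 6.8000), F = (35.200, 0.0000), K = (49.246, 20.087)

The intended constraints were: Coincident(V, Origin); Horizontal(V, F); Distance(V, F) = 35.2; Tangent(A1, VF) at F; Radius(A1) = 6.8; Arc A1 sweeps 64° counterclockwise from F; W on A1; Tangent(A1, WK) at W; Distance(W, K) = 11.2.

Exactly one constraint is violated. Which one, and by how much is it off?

Distance(W, K) = 11.2 — off by 6.90.

V = (0.00, 0.00) ✓; V.y = 0.00, F.y = 0.00 ✓; |VF| = 35.20 ✓; ∠(LF, FV) = 90.00° ✓; |LF| = 6.800 ✓; bearing(L→W) − bearing(L→F) = 64.00° ✓; |LW| = 6.800 ✓; ∠(LW, WK) = 90.00° ✓; |WK| = 18.10 ✗.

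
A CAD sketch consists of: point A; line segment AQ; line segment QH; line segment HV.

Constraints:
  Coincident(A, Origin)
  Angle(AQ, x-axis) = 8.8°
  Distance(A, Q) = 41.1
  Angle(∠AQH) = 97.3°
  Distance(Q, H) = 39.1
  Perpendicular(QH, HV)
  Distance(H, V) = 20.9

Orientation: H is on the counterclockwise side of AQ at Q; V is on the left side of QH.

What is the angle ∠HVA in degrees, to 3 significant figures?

114°

A is at the origin; AQ runs at 8.8° with length 41.1, so Q = 41.1·(cos 8.8°, sin 8.8°) = (40.6, 6.29). ∠AQH = 97.3°, so QH runs at 8.8° + (180° − 97.3°) = 91.5° from the x-axis; with |QH| = 39.1, H = Q + 39.1·(cos 91.5°, sin 91.5°) = (39.6, 45.4). QH ⟂ HV; with |HV| = 20.9 on the left of QH, V = H + 20.9·(-1.00, -0.0262) = (18.7, 44.8). Then cos ∠HVA = VH·VA / (|VH||VA|), giving 114°.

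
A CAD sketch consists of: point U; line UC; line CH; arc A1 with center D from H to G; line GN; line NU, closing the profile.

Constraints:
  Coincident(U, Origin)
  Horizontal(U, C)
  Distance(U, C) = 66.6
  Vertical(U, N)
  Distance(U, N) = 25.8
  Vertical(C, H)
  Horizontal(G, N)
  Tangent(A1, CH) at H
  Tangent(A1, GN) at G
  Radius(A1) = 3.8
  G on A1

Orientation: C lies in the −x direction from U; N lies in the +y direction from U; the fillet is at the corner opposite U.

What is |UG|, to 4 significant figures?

67.89

U is at the origin; U and C share the same y with |UC| = 66.6 and C on the −x side, so C = (-66.60, 0.000). U and N share the same x with |UN| = 25.8 and N on the +y side, so N = (0.000, 25.80). The virtual corner opposite U is at (-66.60, 25.80). The tangent condition forces DH to be normal to CH and since A1 is tangent to GN there, DG ⟂ GN, with radius 3.8, so the center D sits 3.8 in from both sides at D = (-62.80, 22.00). That places the tangent points at H = (-66.60, 22.00) on CH and G = (-62.80, 25.80) on GN. Then |UG| = |G − U| = 67.89.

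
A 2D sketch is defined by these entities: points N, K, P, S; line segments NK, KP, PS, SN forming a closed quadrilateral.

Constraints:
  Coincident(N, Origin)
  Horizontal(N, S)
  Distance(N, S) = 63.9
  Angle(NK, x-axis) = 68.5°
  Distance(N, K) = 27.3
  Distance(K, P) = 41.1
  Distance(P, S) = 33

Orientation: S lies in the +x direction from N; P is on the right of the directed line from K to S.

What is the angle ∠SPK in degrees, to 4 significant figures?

106.5°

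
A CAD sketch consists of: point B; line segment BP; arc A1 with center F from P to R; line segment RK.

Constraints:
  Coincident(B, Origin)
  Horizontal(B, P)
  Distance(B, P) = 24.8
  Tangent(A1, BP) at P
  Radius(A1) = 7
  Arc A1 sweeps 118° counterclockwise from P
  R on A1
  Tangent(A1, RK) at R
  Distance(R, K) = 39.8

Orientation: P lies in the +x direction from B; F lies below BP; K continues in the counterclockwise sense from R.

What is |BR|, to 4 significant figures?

21.27

B is at the origin; B and P share the same y with |BP| = 24.8 and P on the +x side, so P = (24.80, 0.000). Tangency of A1 to BP means the radius FP is perpendicular to BP, so F = P + (0, -7) = (24.80, -7.000). On A1, P sits at bearing 90° from F; a 118° counterclockwise sweep puts R at bearing 208°, so R = F + 7.0·(cos 208°, sin 208°) = (18.62, -10.29). Then |BR| = |R − B| = 21.27.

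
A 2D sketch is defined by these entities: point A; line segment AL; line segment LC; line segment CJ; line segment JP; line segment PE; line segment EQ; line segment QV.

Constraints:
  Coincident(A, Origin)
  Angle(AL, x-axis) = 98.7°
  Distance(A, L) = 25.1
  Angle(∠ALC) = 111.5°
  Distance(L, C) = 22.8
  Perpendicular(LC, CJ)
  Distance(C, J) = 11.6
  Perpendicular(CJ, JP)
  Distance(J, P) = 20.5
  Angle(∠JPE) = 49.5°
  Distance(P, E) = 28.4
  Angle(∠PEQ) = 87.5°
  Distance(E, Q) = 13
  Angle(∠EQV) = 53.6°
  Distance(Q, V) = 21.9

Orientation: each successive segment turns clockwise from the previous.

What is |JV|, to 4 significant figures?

16.55

∠PEQ = 87.5° gives EQ at -12.80° from the x-axis; with |EQ| = 13.0, Q = (21.78, 41.00). ∠EQV = 53.6° gives QV at -139.2° from the x-axis; with |QV| = 21.9, V = (5.203, 26.69). Then |JV| = |V − J| = 16.55.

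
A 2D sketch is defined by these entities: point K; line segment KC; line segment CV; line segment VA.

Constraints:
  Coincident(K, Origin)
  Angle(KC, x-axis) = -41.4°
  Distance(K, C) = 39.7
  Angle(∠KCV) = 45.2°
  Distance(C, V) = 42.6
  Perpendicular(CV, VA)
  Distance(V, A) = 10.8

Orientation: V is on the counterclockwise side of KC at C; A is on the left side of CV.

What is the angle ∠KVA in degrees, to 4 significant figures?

27.44°

K is at the origin; KC runs at -41.4° with length 39.7, so C = 39.7·(cos -41.4°, sin -41.4°) = (29.78, -26.25). ∠KCV = 45.2°, so CV runs at -41.4° + (180° − 45.2°) = 93.40° from the x-axis; with |CV| = 42.6, V = C + 42.6·(cos 93.40°, sin 93.40°) = (27.25, 16.27). The perpendicularity gives VA at right angles to CV; with |VA| = 10.8 on the left of CV, A = V + 10.8·(-0.9982, -0.05931) = (16.47, 15.63). Then cos ∠KVA = VK·VA / (|VK||VA|), giving 27.44°.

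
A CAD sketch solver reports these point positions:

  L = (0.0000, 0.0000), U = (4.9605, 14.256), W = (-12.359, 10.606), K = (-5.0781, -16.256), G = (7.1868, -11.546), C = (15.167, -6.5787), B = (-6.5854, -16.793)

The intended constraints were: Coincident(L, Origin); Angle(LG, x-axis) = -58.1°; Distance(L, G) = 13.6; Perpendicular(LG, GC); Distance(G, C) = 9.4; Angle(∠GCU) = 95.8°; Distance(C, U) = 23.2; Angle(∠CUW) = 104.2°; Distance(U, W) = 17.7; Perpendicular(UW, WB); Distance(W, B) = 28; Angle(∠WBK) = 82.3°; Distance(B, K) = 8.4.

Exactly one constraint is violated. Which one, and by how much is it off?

Distance(B, K) = 8.4 — off by 6.80.

L = (0.00, 0.00) ✓; LG at -58.10° ✓; |LG| = 13.60 ✓; ∠(LG, GC) = 90.00° ✓; |GC| = 9.400 ✓; ∠GCU = 95.80° ✓; |CU| = 23.20 ✓; ∠CUW = 104.2° ✓; |UW| = 17.70 ✓; ∠(UW, WB) = 90.00° ✓; |WB| = 28.00 ✓; ∠WBK = 82.29° ✓; |BK| = 1.600 ✗.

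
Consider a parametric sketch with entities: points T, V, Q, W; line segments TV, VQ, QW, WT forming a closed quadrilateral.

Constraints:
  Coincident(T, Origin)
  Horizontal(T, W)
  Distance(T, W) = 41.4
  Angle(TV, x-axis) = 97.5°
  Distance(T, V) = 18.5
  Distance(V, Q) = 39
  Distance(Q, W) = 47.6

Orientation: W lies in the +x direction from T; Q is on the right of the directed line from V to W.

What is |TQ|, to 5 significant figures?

20.701

T is at the origin; TW is horizontal with |TW| = 41.4 and W in +x, so W = (41.4, 0). TV runs at 97.5° with |TV| = 18.5, so V = (-2.4147, 18.342). Q is determined by |VQ| = 39.0 and |QW| = 47.6 together: it lies at the intersection of circle(V, 39.0) and circle(W, 47.6). With |VW| = 47.499, the foot of the radical line on VW is 15.910 from V and the perpendicular offset is √(39.0² − 15.910²) = 35.607. Taking the right-of-VW solution: Q = (-1.4888, -20.647).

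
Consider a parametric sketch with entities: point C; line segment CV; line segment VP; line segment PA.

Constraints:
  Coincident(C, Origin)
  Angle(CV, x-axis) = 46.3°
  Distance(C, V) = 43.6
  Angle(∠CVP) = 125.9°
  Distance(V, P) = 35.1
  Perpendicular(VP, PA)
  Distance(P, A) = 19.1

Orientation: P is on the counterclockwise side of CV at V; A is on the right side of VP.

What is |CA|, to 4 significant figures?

81.50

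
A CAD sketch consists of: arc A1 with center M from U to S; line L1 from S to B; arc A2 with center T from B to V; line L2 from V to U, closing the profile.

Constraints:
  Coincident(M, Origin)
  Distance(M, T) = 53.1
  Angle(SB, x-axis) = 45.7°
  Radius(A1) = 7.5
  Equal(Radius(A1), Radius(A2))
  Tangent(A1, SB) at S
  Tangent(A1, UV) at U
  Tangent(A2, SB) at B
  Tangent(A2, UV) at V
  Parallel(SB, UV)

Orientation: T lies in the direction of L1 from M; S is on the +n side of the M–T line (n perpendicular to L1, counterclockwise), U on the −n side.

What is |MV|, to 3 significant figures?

53.6

Tangency of A1 to both parallel lines with radius 7.5 puts S and U at M ± 7.5·n: S = (-5.37, 5.24), U = (5.37, -5.24). Equal radii place B and V the same way about T: B = T + 7.5·n = (31.7, 43.2), V = T − 7.5·n = (42.5, 32.8). Then |MV| = |V − M| = 53.6.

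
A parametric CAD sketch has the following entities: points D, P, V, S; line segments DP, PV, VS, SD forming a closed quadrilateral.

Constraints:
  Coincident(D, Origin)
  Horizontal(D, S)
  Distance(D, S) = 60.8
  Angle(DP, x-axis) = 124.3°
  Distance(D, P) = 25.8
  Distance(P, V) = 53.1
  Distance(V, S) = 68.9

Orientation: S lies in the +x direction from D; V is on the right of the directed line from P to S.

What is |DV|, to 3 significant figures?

30.1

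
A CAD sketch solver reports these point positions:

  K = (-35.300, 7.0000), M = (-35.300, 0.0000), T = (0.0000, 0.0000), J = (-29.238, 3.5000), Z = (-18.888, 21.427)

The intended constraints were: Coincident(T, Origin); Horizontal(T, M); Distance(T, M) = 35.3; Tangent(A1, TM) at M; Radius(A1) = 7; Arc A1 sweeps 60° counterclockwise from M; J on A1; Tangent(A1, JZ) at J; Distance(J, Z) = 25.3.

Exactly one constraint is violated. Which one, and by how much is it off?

Distance(J, Z) = 25.3 — off by 4.60.

T = (0.00, 0.00) ✓; T.y = 0.00, M.y = 0.00 ✓; |TM| = 35.30 ✓; ∠(KM, MT) = 90.00° ✓; |KM| = 7.000 ✓; bearing(K→J) − bearing(K→M) = 60.00° ✓; |KJ| = 7.000 ✓; ∠(KJ, JZ) = 90.00° ✓; |JZ| = 20.70 ✗.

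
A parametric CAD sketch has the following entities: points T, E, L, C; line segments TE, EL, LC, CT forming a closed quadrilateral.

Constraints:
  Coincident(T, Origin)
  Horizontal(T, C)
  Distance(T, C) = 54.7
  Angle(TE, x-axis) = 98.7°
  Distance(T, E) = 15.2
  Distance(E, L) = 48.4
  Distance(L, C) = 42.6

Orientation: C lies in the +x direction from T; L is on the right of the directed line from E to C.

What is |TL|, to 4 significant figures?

34.65

T is at the origin; TC is horizontal with |TC| = 54.7 and C in +x, so C = (54.7, 0). TE runs at 98.7° with |TE| = 15.2, so E = (-2.299, 15.03). L is determined by |EL| = 48.4 and |LC| = 42.6 together: it lies at the intersection of circle(E, 48.4) and circle(C, 42.6). With |EC| = 58.95, the foot of the radical line on EC is 33.95 from E and the perpendicular offset is √(48.4² − 33.95²) = 34.50. Taking the right-of-EC solution: L = (21.74, -26.98).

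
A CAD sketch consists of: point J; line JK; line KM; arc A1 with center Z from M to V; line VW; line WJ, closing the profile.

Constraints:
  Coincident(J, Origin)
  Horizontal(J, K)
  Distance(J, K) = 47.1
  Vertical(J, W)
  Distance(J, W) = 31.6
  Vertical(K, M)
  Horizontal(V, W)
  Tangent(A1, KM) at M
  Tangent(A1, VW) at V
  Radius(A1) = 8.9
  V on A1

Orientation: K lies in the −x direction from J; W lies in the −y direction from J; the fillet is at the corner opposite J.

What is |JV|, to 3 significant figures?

49.6

The virtual corner opposite J is at (-47.1, -31.6). Tangency of A1 to KM means the radius ZM is perpendicular to KM and since A1 is tangent to VW there, ZV ⟂ VW, with radius 8.9, so the center Z sits 8.9 in from both sides at Z = (-38.2, -22.7). That places the tangent points at M = (-47.1, -22.7) on KM and V = (-38.2, -31.6) on VW. Then |JV| = |V − J| = 49.6.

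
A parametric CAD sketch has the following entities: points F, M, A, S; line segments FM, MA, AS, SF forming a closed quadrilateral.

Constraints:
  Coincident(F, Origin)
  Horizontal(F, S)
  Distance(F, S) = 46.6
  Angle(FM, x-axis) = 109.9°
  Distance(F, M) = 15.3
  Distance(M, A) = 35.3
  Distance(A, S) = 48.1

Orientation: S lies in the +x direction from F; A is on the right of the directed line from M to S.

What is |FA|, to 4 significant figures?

20.18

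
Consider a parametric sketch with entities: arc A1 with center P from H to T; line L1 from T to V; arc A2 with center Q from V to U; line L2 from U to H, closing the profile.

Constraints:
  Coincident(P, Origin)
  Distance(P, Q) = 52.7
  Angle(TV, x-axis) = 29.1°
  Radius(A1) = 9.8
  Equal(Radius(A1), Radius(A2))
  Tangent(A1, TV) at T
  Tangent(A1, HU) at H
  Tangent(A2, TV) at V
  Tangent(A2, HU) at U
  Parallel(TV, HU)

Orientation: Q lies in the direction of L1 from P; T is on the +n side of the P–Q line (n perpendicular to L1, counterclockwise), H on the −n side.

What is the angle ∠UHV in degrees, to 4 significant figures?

20.40°

The slot axis is L1's direction at 29.1°, so u = (cos 29.1°, sin 29.1°) = (0.8738, 0.4863) and n = (−sin 29.1°, cos 29.1°) = (-0.4863, 0.8738). P is at the origin and Q lies 52.7 along u from P, so Q = 52.7·u = (46.05, 25.63). Tangency of A1 to both parallel lines with radius 9.8 puts T and H at P ± 9.8·n: T = (-4.766, 8.563), H = (4.766, -8.563). Equal radii place V and U the same way about Q: V = Q + 9.8·n = (41.28, 34.19), U = Q − 9.8·n = (50.81, 17.07). Then cos ∠UHV = HU·HV / (|HU||HV|), giving 20.40°.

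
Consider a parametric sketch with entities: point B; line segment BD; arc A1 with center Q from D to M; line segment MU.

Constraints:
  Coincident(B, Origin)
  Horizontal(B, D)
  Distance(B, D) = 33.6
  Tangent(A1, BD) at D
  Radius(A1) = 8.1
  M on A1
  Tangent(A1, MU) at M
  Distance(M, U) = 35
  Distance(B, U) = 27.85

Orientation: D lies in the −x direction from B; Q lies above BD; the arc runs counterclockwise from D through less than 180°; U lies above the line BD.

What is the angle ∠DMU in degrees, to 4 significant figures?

157.0°

B is at the origin; B and D share the same y with |BD| = 33.6 and D on the −x side, so D = (-33.60, 0.000). Tangency of A1 to BD means the radius QD is perpendicular to BD, so Q = D + (0, 8.1) = (-33.60, 8.100). Since QM ⟂ MU (tangency), |QU| = √(8.1² + 35.0²) = 35.93 regardless of where M sits on A1. So U lies on both circle(B, 27.85) and circle(Q, 35.93); the above-BD intersection is U = (-3.451, 27.64). M is the foot of the tangent from U: M = (-27.78, 2.470).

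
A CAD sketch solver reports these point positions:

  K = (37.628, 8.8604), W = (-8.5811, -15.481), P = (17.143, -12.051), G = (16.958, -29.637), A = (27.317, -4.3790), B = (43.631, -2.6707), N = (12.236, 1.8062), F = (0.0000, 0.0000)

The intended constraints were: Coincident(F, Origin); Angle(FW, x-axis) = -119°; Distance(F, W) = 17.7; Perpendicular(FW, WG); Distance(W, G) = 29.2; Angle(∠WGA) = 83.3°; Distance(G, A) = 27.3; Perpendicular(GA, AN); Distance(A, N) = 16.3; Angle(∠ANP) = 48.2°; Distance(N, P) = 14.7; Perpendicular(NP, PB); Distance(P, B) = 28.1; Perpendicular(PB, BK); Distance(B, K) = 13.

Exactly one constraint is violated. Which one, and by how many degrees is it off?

Perpendicular(PB, BK) — off by 8.00°.

F = (0.00, 0.00) ✓; FW at -119.0° ✓; |FW| = 17.70 ✓; ∠(FW, WG) = 90.00° ✓; |WG| = 29.20 ✓; ∠WGA = 83.30° ✓; |GA| = 27.30 ✓; ∠(GA, AN) = 90.00° ✓; |AN| = 16.30 ✓; ∠ANP = 48.20° ✓; |NP| = 14.70 ✓; ∠(NP, PB) = 90.00° ✓; |PB| = 28.10 ✓; ∠(PB, BK) = 98.00° ✗; |BK| = 13.00 ✓.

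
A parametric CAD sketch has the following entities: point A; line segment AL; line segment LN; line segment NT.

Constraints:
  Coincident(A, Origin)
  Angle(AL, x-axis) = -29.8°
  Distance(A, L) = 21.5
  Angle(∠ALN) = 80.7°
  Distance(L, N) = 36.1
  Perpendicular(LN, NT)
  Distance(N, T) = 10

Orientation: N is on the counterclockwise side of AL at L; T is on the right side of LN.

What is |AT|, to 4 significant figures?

45.15

A is at the origin; AL runs at -29.8° with length 21.5, so L = 21.5·(cos -29.8°, sin -29.8°) = (18.66, -10.68). ∠ALN = 80.7°, so LN runs at -29.8° + (180° − 80.7°) = 69.50° from the x-axis; with |LN| = 36.1, N = L + 36.1·(cos 69.50°, sin 69.50°) = (31.30, 23.13). LN ⟂ NT; with |NT| = 10.0 on the right of LN, T = N + 10.0·(0.9367, -0.3502) = (40.67, 19.63). Then |AT| = |T − A| = 45.15.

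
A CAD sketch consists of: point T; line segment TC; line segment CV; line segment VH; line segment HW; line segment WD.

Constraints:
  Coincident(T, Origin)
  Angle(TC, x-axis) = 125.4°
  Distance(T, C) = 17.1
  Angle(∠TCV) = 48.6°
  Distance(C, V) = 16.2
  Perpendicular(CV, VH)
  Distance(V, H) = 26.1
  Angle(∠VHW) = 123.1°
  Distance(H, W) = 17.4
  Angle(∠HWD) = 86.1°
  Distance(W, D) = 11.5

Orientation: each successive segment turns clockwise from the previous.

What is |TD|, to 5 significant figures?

19.904

T is at the origin; TC runs at 125.4° with length 17.1, so C = (-9.9057, 13.939). ∠TCV = 48.6° gives CV at -6.0000° from the x-axis; with |CV| = 16.2, V = (6.2055, 12.245). CV ⟂ VH, so VH runs at -96.000°; with |VH| = 26.1, H = (3.4774, -13.712). ∠VHW = 123.1° gives HW at -152.90° from the x-axis; with |HW| = 17.4, W = (-12.012, -21.638). ∠HWD = 86.1° gives WD at 113.20° from the x-axis; with |WD| = 11.5, D = (-16.543, -11.068). Then |TD| = |D − T| = 19.904.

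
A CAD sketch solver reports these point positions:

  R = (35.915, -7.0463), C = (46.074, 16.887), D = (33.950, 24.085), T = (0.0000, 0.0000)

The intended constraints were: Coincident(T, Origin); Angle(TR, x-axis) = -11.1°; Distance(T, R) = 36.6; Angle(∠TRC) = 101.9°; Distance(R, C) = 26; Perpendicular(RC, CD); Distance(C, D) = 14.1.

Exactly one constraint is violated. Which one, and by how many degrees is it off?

Perpendicular(RC, CD) — off by 7.70°.

T = (0.00, 0.00) ✓; TR at -11.10° ✓; |TR| = 36.60 ✓; ∠TRC = 101.9° ✓; |RC| = 26.00 ✓; ∠(RC, CD) = 82.30° ✗; |CD| = 14.10 ✓.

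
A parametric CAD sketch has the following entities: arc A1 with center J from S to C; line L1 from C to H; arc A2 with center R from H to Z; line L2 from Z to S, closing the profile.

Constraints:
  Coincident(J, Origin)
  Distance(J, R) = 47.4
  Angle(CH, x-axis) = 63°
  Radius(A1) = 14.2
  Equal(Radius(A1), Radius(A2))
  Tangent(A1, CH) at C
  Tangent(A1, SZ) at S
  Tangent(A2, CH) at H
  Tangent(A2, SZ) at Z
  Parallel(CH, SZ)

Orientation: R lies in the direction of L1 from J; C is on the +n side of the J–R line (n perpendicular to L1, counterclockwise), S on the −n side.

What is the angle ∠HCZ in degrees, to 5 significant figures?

30.928°

The slot axis is L1's direction at 63.0°, so u = (cos 63.0°, sin 63.0°) = (0.45399, 0.89101) and n = (−sin 63.0°, cos 63.0°) = (-0.89101, 0.45399). J is at the origin and R lies 47.4 along u from J, so R = 47.4·u = (21.519, 42.234). Tangency of A1 to both parallel lines with radius 14.2 puts C and S at J ± 14.2·n: C = (-12.652, 6.4467), S = (12.652, -6.4467). Equal radii place H and Z the same way about R: H = R + 14.2·n = (8.8669, 48.680), Z = R − 14.2·n = (34.171, 35.787). Then cos ∠HCZ = CH·CZ / (|CH||CZ|), giving 30.928°.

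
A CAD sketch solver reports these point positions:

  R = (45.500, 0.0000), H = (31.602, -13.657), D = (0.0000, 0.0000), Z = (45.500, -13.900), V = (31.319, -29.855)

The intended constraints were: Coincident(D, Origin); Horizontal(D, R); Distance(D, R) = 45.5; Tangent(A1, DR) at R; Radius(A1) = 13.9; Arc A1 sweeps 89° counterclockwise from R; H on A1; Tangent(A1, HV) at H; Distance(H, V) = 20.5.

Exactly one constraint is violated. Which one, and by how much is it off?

Distance(H, V) = 20.5 — off by 4.30.

D = (0.00, 0.00) ✓; D.y = 0.00, R.y = 0.00 ✓; |DR| = 45.50 ✓; ∠(ZR, RD) = 90.00° ✓; |ZR| = 13.90 ✓; bearing(Z→H) − bearing(Z→R) = 89.00° ✓; |ZH| = 13.90 ✓; ∠(ZH, HV) = 90.00° ✓; |HV| = 16.20 ✗.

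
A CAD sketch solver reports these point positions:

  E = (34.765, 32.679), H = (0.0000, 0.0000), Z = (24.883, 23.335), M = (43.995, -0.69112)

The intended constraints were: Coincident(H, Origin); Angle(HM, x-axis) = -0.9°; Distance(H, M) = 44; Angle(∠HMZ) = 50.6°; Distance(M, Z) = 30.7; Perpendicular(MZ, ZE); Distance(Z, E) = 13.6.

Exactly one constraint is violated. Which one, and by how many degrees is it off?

Perpendicular(MZ, ZE) — off by 4.90°.

H = (0.00, 0.00) ✓; HM at -0.9000° ✓; |HM| = 44.00 ✓; ∠HMZ = 50.60° ✓; |MZ| = 30.70 ✓; ∠(MZ, ZE) = 85.10° ✗; |ZE| = 13.60 ✓.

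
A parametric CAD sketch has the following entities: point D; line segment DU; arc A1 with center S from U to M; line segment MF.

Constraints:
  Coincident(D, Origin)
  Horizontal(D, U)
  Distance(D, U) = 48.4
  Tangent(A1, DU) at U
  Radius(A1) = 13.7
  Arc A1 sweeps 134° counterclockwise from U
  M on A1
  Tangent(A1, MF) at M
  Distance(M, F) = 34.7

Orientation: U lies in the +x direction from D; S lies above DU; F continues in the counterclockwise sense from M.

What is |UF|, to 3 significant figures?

50.2

On A1, U sits at bearing -90° from S; a 134° counterclockwise sweep puts M at bearing 44°, so M = S + 13.7·(cos 44°, sin 44°) = (58.3, 23.2). Tangency of A1 to MF means the radius SM is perpendicular to MF, so MF runs along (−sin 44°, cos 44°); with |MF| = 34.7, F = (34.2, 48.2). Then |UF| = |F − U| = 50.2.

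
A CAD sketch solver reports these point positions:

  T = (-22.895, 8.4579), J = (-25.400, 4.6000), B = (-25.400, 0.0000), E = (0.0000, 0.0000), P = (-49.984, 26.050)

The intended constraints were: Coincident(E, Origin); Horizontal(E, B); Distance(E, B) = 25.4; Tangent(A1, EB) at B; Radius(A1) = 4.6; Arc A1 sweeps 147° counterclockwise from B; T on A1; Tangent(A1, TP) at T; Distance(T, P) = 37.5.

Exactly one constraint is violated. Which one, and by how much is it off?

Distance(T, P) = 37.5 — off by 5.20.

E = (0.00, 0.00) ✓; E.y = 0.00, B.y = 0.00 ✓; |EB| = 25.40 ✓; ∠(JB, BE) = 90.00° ✓; |JB| = 4.600 ✓; bearing(J→T) − bearing(J→B) = 147.0° ✓; |JT| = 4.600 ✓; ∠(JT, TP) = 90.00° ✓; |TP| = 32.30 ✗.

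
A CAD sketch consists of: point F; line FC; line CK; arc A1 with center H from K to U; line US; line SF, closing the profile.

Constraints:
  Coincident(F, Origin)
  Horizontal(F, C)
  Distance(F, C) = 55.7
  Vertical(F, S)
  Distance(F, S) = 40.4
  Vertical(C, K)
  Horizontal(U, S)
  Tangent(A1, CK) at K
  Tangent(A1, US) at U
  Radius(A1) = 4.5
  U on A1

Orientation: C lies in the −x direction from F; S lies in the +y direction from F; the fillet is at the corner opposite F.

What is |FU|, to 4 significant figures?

65.22

F is at the origin; F and C share the same y with |FC| = 55.7 and C on the −x side, so C = (-55.70, 0.000). F and S share the same x with |FS| = 40.4 and S on the +y side, so S = (0.000, 40.40). The virtual corner opposite F is at (-55.70, 40.40). A1 meets CK tangentially, so HK is at right angles to CK and A1 meets US tangentially, so HU is at right angles to US, with radius 4.5, so the center H sits 4.5 in from both sides at H = (-51.20, 35.90). That places the tangent points at K = (-55.70, 35.90) on CK and U = (-51.20, 40.40) on US. Then |FU| = |U − F| = 65.22.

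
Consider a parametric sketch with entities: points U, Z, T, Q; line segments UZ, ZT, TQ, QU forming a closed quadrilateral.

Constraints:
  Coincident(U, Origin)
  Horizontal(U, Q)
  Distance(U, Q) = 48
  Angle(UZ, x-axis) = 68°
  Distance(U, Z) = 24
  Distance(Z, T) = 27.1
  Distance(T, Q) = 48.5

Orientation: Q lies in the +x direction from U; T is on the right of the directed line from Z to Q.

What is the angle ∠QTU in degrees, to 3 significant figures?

79.1°

U is at the origin; UQ is horizontal with |UQ| = 48.0 and Q in +x, so Q = (48.0, 0). UZ runs at 68.0° with |UZ| = 24.0, so Z = (8.99, 22.3). T is determined by |ZT| = 27.1 and |TQ| = 48.5 together: it lies at the intersection of circle(Z, 27.1) and circle(Q, 48.5). With |ZQ| = 44.9, the foot of the radical line on ZQ is 4.44 from Z and the perpendicular offset is √(27.1² − 4.44²) = 26.7. Taking the right-of-ZQ solution: T = (-0.396, -3.17).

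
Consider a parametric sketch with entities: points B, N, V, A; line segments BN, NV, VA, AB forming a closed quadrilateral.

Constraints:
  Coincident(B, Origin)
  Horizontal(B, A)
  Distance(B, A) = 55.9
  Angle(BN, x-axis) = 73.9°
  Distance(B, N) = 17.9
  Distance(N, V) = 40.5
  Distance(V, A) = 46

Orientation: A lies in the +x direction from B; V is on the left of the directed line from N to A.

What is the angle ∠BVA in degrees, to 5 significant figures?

65.660°

B is at the origin; B and A share the same y with |BA| = 55.9 and A in +x, so A = (55.9, 0). BN runs at 73.9° with |BN| = 17.9, so N = (4.9639, 17.198). V is determined by |NV| = 40.5 and |VA| = 46.0 together: it lies at the intersection of circle(N, 40.5) and circle(A, 46.0). With |NA| = 53.761, the foot of the radical line on NA is 22.456 from N and the perpendicular offset is √(40.5² − 22.456²) = 33.704. Taking the left-of-NA solution: V = (37.022, 41.948).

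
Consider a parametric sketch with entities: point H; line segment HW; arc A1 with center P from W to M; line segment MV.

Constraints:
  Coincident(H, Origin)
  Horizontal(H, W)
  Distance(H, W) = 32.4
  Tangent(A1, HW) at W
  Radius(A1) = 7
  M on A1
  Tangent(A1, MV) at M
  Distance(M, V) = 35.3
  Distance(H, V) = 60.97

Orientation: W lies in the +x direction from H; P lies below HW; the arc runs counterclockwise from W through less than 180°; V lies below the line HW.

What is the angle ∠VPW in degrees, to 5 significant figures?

158.50°

Checks: |PM| = 7.000 ✓; ∠(PM, MV) = 90.00° ✓; |MV| = 35.30 ✓; |HV| = 60.97 ✓.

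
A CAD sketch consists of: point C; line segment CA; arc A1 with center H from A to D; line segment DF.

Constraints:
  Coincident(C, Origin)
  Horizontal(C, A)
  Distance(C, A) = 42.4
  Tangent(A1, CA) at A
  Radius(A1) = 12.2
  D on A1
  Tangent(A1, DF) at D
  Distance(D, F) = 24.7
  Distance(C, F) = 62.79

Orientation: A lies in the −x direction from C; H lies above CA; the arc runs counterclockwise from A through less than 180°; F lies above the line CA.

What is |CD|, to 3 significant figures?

38.8

C is at the origin; CA is horizontal with |CA| = 42.4 and A on the −x side, so A = (-42.4, 0.00). The tangent condition forces HA to be normal to CA, so H = A + (0, 12.2) = (-42.4, 12.2). Since HD ⟂ DF (tangency), |HF| = √(12.2² + 24.7²) = 27.5 regardless of where D sits on A1. So F lies on both circle(C, 62.79) and circle(H, 27.5); the above-CA intersection is F = (-49.3, 38.9). D is the foot of the tangent from F: D = (-33.2, 20.2).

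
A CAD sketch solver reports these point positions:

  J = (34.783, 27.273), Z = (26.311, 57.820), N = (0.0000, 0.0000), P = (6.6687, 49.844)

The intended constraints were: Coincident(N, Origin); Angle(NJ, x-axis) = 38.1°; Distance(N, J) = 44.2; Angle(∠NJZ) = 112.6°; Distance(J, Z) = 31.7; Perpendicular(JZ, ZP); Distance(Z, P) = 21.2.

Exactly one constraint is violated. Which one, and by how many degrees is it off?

Perpendicular(JZ, ZP) — off by 6.60°.

N = (0.00, 0.00) ✓; NJ at 38.10° ✓; |NJ| = 44.20 ✓; ∠NJZ = 112.6° ✓; |JZ| = 31.70 ✓; ∠(JZ, ZP) = 96.60° ✗; |ZP| = 21.20 ✓.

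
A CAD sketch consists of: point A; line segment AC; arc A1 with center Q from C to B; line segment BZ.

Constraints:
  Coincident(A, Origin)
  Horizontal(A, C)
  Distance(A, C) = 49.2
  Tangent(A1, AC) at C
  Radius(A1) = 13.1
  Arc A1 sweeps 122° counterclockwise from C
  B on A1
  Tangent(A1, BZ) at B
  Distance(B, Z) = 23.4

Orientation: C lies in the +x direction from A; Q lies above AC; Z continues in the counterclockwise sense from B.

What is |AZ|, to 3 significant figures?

62.3

On A1, C sits at bearing -90° from Q; a 122° counterclockwise sweep puts B at bearing 32°, so B = Q + 13.1·(cos 32°, sin 32°) = (60.3, 20.0). A1 meets BZ tangentially, so QB is at right angles to BZ, so BZ runs along (−sin 32°, cos 32°); with |BZ| = 23.4, Z = (47.9, 39.9). Then |AZ| = |Z − A| = 62.3.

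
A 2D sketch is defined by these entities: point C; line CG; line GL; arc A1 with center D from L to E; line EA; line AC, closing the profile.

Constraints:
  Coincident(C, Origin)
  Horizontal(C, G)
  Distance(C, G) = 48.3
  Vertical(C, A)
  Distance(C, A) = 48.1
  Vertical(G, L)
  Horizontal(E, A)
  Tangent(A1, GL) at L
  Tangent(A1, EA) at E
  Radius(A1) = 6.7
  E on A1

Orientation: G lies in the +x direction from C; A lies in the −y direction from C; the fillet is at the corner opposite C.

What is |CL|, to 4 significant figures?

63.61

C is at the origin; C and G share the same y with |CG| = 48.3 and G on the +x side, so G = (48.30, 0.000). C and A share the same x with |CA| = 48.1 and A on the −y side, so A = (0.000, -48.10). The virtual corner opposite C is at (48.30, -48.10). A1 meets GL tangentially, so DL is at right angles to GL and the tangent condition forces DE to be normal to EA, with radius 6.7, so the center D sits 6.7 in from both sides at D = (41.60, -41.40). That places the tangent points at L = (48.30, -41.40) on GL and E = (41.60, -48.10) on EA. Then |CL| = |L − C| = 63.61.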